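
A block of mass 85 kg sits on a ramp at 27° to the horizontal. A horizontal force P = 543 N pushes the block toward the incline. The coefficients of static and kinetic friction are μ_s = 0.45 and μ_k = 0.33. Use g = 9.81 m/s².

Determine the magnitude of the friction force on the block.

Normal direction: N = m g cos θ + P sin θ = 989.5 N.
Along the incline, the net driving force (taking up-slope positive) is P cos θ − m g sin θ = 483.8 − 378.6 = 105.3 N, so equilibrium requires friction f = -105.3 N (down-slope).
The limit of static friction is μ_s N = 445.3 N.
|f_req| = 105.3 ≤ 445.3 N → the block is in equilibrium; friction equals the required value.

f ≈ 105 N (down the incline)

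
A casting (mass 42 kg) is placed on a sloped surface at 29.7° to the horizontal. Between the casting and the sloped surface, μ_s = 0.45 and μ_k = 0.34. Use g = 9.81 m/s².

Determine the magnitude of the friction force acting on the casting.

Perpendicular to the surface, N = m g cos θ = 42·9.81·cos 29.7° = 357.9 N.
For equilibrium along the incline, friction must balance the weight component: f = m g sin θ = 204.1 N up the slope.
Maximum static friction available: μ_s N = 0.45 × 357.9 = 161.1 N.
|204.1| exceeds 161.1 N, so the casting slips down-slope; friction is kinetic, f = μ_k N = 0.34×357.9 = 122 N.

f ≈ 122 N (up the incline)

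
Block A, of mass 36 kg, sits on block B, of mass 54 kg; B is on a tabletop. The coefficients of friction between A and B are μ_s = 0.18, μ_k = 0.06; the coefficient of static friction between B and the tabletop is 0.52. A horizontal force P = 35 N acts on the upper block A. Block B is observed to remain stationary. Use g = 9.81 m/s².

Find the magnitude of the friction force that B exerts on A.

f ≈ 35 N

The normal force B exerts on A is simply A's weight, N₁ = 353.2 N.
Maximum static friction on A from B: μ_s N₁ = 0.18×353.2 = 63.57 N.
Since P = 35 N ≤ 63.57 N, A does not slip on B; friction on A equals P = 35 N.
By Newton's third law B feels 35 N forward from A. With B stationary, the floor's static friction on B balances it: f₂ = 35 N (well within μ_s(m_A+m_B)g = 459.1 N).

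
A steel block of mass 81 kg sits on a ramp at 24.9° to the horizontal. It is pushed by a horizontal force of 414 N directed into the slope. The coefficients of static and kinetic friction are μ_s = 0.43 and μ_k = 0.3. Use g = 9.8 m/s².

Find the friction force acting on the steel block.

f ≈ 41.3 N (down the incline)

Normal direction: N = m g cos θ + P sin θ = 894.3 N.
Along the incline, the net driving force (taking up-slope positive) is P cos θ − m g sin θ = 375.5 − 334.2 = 41.3 N, so equilibrium requires friction f = -41.3 N (down-slope).
Maximum static friction: μ_s N = 0.43 × 894.3 = 384.6 N.
Since 41.3 N is within the 384.6 N limit, the steel block stays put and friction is exactly 41.3 N.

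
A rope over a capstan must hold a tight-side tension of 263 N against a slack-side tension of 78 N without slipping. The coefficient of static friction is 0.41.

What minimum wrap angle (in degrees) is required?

β_min ≈ 170°

T₂/T₁ = e^{μβ} → β = ln(T₂/T₁)/μ.
β = ln(263/78)/0.41 = 1.215/0.41 = 2.965 rad.
In degrees: β = 2.965 × 180/π = 170°.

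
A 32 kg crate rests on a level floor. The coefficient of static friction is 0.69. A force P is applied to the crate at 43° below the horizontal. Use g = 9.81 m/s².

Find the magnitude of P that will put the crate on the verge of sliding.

N = m g + P sin α (the push presses the crate into the level floor).
At impending slip, P cos α = μ_s N = μ_s (m g + P sin α).
Solving: P (cos α − μ_s sin α) = μ_s m g → P = 0.69×314/(cos 43° − 0.69 sin 43°) = 217/0.2608 = 831 N.

P ≈ 831 N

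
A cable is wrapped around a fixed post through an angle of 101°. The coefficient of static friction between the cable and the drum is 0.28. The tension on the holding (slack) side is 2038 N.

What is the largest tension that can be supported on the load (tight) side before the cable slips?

At impending slip the capstan equation gives T₂/T₁ = e^{μβ} with β in radians.
β = 101° × π/180 = 1.763 rad.
e^{μβ} = e^{0.28×1.763} = 1.638.
T₂ = T₁ · e^{μβ} = 2038 × 1.638 = 3340 N.

T_max ≈ 3340 N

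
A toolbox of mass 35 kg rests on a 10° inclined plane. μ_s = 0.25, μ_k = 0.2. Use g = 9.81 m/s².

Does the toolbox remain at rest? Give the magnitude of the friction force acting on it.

f ≈ 59.6 N

N = m g cos θ = 338 N.
Down-slope weight component: m g sin θ = 59.6 N.
μ_s N = 84.5 N.
59.6 ≤ 84.5 N, so it stays put; friction = 59.6 N.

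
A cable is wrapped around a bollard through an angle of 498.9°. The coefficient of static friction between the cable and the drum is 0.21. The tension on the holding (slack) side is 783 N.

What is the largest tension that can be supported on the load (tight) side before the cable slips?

T_max ≈ 4870 N

At impending slip the capstan equation gives T₂/T₁ = e^{μβ} with β in radians.
β = 498.9° × π/180 = 8.707 rad.
e^{μβ} = e^{0.21×8.707} = 6.225.
T₂ = T₁ · e^{μβ} = 783 × 6.225 = 4870 N.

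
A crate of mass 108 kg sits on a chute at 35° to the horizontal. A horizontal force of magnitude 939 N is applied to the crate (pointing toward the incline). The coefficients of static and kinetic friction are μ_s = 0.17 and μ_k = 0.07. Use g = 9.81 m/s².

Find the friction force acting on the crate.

f ≈ 161 N (down the incline)

The horizontal push has a component P sin θ into the surface, so N = m g cos θ + P sin θ = 867.9 + 538.6 = 1406 N.
Parallel to the incline: P cos θ − m g sin θ = 769.2 − 607.7 = 161.5 N; the friction needed to balance this is 161.5 N acting down the slope.
The limit of static friction is μ_s N = 239.1 N.
Since 161.5 N is within the 239.1 N limit, the crate stays put and friction is exactly 161 N.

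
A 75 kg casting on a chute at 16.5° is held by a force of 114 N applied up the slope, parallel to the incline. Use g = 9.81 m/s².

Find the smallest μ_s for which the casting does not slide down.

μ_s,min ≈ 0.135

N = m g cos θ = 705.5 N.
Friction must make up the shortfall along the incline: f = m g sin θ − P = 209 − 114 = 94.96 N.
At the threshold f = μ_s N, so μ_s,min = 94.96/705.5 = 0.135.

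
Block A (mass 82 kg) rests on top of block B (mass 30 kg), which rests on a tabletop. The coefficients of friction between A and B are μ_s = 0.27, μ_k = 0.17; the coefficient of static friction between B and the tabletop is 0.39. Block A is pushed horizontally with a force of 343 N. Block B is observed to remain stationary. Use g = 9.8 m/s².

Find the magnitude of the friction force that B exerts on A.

The normal force B exerts on A is simply A's weight, N₁ = 803.6 N.
So the A–B interface can sustain at most μ_s N₁ = 217 N of static friction.
Since P = 343 N > 217 N, A slides on B; the A–B friction is kinetic: f₁ = μ_k N₁ = 0.17×803.6 = 137 N.
B experiences an equal 137 N forward from A (third law). B is in equilibrium, so the floor supplies f₂ = 137 N of static friction (limit μ_s(m_A+m_B)g = 428.1 N, not exceeded).

f ≈ 137 N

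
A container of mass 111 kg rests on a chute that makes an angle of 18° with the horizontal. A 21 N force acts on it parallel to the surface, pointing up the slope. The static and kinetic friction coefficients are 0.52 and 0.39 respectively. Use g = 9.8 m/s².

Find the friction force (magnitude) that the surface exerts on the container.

The normal reaction is N = m g cos θ = 1035 N.
The friction needed for equilibrium is m g sin θ − P = 336.1 − 21 = 315.1 N, measured positive up-slope.
Maximum static friction available: μ_s N = 0.52 × 1035 = 538 N.
Since |315.1| ≤ 538 N, the container remains in static equilibrium and friction takes exactly the required value.

f ≈ 315 N (up the incline)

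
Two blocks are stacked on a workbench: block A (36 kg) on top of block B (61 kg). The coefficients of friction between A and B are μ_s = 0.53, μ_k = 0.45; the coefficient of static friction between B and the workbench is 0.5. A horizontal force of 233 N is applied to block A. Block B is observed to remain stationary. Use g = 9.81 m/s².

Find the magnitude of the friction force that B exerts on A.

The normal force B exerts on A is simply A's weight, N₁ = 353.2 N.
Maximum static friction on A from B: μ_s N₁ = 0.53×353.2 = 187.2 N.
Since P = 233 N > 187.2 N, A slides on B; the A–B friction is kinetic: f₁ = μ_k N₁ = 0.45×353.2 = 159 N.
B experiences an equal 159 N forward from A (third law). B is in equilibrium, so the floor supplies f₂ = 159 N of static friction (limit μ_s(m_A+m_B)g = 475.8 N, not exceeded).

f ≈ 159 N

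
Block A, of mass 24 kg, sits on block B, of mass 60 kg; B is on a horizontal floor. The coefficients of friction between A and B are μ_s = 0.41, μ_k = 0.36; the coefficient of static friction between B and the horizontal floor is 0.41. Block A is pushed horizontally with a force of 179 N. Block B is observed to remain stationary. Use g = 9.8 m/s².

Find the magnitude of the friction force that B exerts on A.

f ≈ 84.7 N

Normal force at the A–B interface: N₁ = m_A g = 235.2 N.
Maximum static friction on A from B: μ_s N₁ = 0.41×235.2 = 96.43 N.
P = 179 N exceeds that limit, so A slips over B and the interface friction becomes kinetic: f₁ = μ_k N₁ = 0.36×235.2 = 84.7 N.
B experiences an equal 84.7 N forward from A (third law). B is in equilibrium, so the floor supplies f₂ = 84.7 N of static friction (limit μ_s(m_A+m_B)g = 337.5 N, not exceeded).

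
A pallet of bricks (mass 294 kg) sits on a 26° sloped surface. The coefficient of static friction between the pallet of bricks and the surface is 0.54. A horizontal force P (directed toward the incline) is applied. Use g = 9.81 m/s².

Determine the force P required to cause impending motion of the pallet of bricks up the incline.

At impending motion up the slope, friction acts down-slope at its limit: f = μ_s N.
Perpendicular to the incline: N = m g cos θ + P sin θ.
Along the incline: P cos θ = m g sin θ + μ_s N = m g sin θ + μ_s (m g cos θ + P sin θ).
Solving, P (cos θ − μ_s sin θ) = m g (sin θ + μ_s cos θ), so P = 294×9.81×(sin 26° + 0.54 cos 26°)/(cos 26° − 0.54 sin 26°) = 2880×0.9237/0.6621 = 4020 N.

P ≈ 4020 N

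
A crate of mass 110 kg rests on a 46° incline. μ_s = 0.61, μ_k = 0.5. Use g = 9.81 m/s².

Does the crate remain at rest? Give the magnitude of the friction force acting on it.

N = m g cos θ = 750 N.
Down-slope weight component: m g sin θ = 776 N.
μ_s N = 457 N.
776 > 457 N, so it slides; kinetic friction f = μ_k N = 0.5×750 = 375 N.

f ≈ 375 N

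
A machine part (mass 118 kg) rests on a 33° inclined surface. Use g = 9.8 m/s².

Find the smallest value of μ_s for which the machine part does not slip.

μ_s,min ≈ 0.649

At the slip threshold m g sin θ = μ_s m g cos θ, so μ_s,min = tan θ.
μ_s,min = tan 33° = 0.649.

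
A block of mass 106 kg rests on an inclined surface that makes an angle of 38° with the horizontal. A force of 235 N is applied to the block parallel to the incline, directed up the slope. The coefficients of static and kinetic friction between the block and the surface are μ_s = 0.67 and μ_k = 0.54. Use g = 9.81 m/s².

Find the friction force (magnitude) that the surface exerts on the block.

Normal force: N = m g cos θ = 106 × 9.81 × cos 38° = 819.4 N.
For equilibrium along the incline the friction force must supply f = m g sin θ − P = 640.2 − 235 = 405.2 N (positive meaning up-slope).
The static-friction ceiling is μ_s N = 0.67 × 819.4 = 549 N.
Since |405.2| ≤ 549 N, the block remains in static equilibrium and friction takes exactly the required value.

f ≈ 405 N (up the incline)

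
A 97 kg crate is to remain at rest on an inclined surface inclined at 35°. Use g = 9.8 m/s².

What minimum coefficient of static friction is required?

At the slip threshold m g sin θ = μ_s m g cos θ, so μ_s,min = tan θ.
μ_s,min = tan 35° = 0.7.

μ_s,min ≈ 0.7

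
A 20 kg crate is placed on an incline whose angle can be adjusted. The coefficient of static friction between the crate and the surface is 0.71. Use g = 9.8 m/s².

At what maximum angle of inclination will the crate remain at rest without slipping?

At the slip threshold, m g sin θ = μ_s · m g cos θ, so tan θ = μ_s.
θ_max = arctan(0.71) = 35.4°.

θ_max ≈ 35.4°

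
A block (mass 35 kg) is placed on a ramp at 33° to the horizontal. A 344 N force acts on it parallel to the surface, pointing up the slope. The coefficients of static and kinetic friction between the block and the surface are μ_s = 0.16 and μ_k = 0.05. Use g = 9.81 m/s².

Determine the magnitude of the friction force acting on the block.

f ≈ 14.4 N (down the incline)

Perpendicular to the surface, N = m g cos θ = 35·9.81·cos 33° = 288 N.
Parallel to the incline, ΣF = 0 gives f = m g sin θ − P = 187 − 344 = -157 N (up-slope positive).
Maximum static friction available: μ_s N = 0.16 × 288 = 46.07 N.
|-157| exceeds 46.07 N, so the block slips up-slope; friction is kinetic, f = μ_k N = 0.05×288 = 14.4 N.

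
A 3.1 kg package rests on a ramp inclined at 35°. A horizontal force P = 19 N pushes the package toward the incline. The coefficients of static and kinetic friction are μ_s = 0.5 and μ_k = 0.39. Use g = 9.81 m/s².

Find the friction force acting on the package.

f ≈ 1.88 N (up the incline)

Normal direction: N = m g cos θ + P sin θ = 35.81 N.
Along the incline, the net driving force (taking up-slope positive) is P cos θ − m g sin θ = 15.56 − 17.44 = -1.879 N, so equilibrium requires friction f = 1.879 N (up-slope).
Maximum static friction: μ_s N = 0.5 × 35.81 = 17.9 N.
|f_req| = 1.879 ≤ 17.9 N → the package is in equilibrium; friction equals the required value.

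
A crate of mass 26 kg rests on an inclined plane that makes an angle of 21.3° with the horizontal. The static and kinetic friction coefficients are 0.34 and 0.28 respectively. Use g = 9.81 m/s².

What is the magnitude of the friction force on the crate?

Perpendicular to the surface, N = m g cos θ = 26·9.81·cos 21.3° = 237.6 N.
For equilibrium along the incline, friction must balance the weight component: f = m g sin θ = 92.65 N up the slope.
The static-friction ceiling is μ_s N = 0.34 × 237.6 = 80.8 N.
Since |92.65| > 80.8 N, static friction cannot hold it; the crate slides down the incline and kinetic friction applies: f = μ_k N = 0.28 × 237.6 = 66.5 N.

f ≈ 66.5 N (up the incline)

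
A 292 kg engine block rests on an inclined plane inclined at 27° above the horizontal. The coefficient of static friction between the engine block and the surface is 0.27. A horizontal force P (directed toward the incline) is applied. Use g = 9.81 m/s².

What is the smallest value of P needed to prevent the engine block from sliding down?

P_min ≈ 603 N

The engine block tends to slide down (tan θ > μ_s), so at the point of impending slip friction acts up-slope at its limit: f = μ_s N.
Perpendicular to the incline: N = m g cos θ + P sin θ.
Along the incline: P cos θ + μ_s N = m g sin θ, i.e. P cos θ + μ_s (m g cos θ + P sin θ) = m g sin θ.
Solving, P (cos θ + μ_s sin θ) = m g (sin θ − μ_s cos θ), so P = 2860×0.2134/1.014 = 603 N.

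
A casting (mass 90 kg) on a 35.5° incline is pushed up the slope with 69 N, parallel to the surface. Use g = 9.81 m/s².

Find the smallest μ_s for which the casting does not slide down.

μ_s,min ≈ 0.617

N = m g cos θ = 718.8 N.
Friction must make up the shortfall along the incline: f = m g sin θ − P = 512.7 − 69 = 443.7 N.
At the threshold f = μ_s N, so μ_s,min = 443.7/718.8 = 0.617.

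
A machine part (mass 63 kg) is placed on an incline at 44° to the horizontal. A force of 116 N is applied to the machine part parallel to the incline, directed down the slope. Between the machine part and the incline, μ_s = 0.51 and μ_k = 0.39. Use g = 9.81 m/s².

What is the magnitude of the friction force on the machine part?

The normal reaction is N = m g cos θ = 444.6 N.
The friction needed for equilibrium is m g sin θ + P = 429.3 + 116 = 545.3 N, measured positive up-slope.
The static-friction ceiling is μ_s N = 0.51 × 444.6 = 226.7 N.
|545.3| exceeds 226.7 N, so the machine part slips down-slope; friction is kinetic, f = μ_k N = 0.39×444.6 = 173 N.

f ≈ 173 N (up the incline)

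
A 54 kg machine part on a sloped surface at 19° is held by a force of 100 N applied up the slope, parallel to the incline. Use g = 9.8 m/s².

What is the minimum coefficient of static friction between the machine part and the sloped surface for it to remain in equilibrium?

μ_s,min ≈ 0.144

N = m g cos θ = 500.4 N.
Friction must make up the shortfall along the incline: f = m g sin θ − P = 172.3 − 100 = 72.29 N.
At the threshold f = μ_s N, so μ_s,min = 72.29/500.4 = 0.144.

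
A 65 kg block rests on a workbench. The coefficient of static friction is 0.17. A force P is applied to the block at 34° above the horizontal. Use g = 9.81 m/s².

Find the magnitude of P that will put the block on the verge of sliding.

P ≈ 117 N

N = m g − P sin α (the pull lifts the block).
At impending slip, P cos α = μ_s N = μ_s (m g − P sin α).
Solving: P (cos α + μ_s sin α) = μ_s m g → P = 0.17×638/(cos 34° + 0.17 sin 34°) = 108/0.9241 = 117 N.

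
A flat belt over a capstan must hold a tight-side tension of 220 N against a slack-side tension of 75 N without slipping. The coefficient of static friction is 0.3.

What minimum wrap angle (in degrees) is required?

T₂/T₁ = e^{μβ} → β = ln(T₂/T₁)/μ.
β = ln(220/75)/0.3 = 1.076/0.3 = 3.587 rad.
In degrees: β = 3.587 × 180/π = 206°.

β_min ≈ 206°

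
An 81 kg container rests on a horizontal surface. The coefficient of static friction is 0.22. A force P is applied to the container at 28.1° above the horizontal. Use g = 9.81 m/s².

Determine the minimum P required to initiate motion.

N = m g − P sin α (the pull lifts the container).
At impending slip, P cos α = μ_s N = μ_s (m g − P sin α).
Solving: P (cos α + μ_s sin α) = μ_s m g → P = 0.22×795/(cos 28.1° + 0.22 sin 28.1°) = 175/0.9857 = 177 N.

P ≈ 177 N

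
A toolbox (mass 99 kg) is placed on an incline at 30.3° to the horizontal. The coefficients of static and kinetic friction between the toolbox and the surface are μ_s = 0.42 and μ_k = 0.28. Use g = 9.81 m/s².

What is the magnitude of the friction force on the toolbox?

f ≈ 235 N (up the incline)

The normal reaction is N = m g cos θ = 838.5 N.
For equilibrium along the incline, friction must balance the weight component: f = m g sin θ = 490 N up the slope.
The static-friction ceiling is μ_s N = 0.42 × 838.5 = 352.2 N.
Since |490| > 352.2 N, static friction cannot hold it; the toolbox slides down the incline and kinetic friction applies: f = μ_k N = 0.28 × 838.5 = 235 N.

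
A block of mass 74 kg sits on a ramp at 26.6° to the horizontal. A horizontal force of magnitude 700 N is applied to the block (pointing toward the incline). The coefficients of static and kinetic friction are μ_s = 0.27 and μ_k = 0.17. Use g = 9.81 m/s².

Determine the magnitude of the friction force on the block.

f ≈ 164 N (down the incline)

The horizontal push has a component P sin θ into the surface, so N = m g cos θ + P sin θ = 649.1 + 313.4 = 962.5 N.
Along the incline, the net driving force (taking up-slope positive) is P cos θ − m g sin θ = 625.9 − 325 = 300.9 N, so equilibrium requires friction f = -300.9 N (down-slope).
Maximum static friction: μ_s N = 0.27 × 962.5 = 259.9 N.
The required 300.9 N exceeds the static limit, so the block slides up-slope and f = μ_k N = 0.17×962.5 = 164 N.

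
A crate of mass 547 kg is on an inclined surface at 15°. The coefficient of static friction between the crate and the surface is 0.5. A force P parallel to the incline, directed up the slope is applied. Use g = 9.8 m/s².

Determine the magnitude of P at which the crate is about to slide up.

P ≈ 3980 N

At impending motion up the slope, friction acts down-slope at its limit: f = μ_s N.
P is parallel to the surface, so N = m g cos θ = 5180 N.
Along the incline: P = m g sin θ + μ_s N = 1390 + 0.5×5180 = 3980 N.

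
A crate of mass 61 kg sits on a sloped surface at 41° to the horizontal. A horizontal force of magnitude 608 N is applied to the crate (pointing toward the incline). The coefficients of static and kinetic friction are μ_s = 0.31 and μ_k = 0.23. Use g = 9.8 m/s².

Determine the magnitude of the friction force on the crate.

f ≈ 66.7 N (down the incline)

Normal direction: N = m g cos θ + P sin θ = 850 N.
Parallel to the incline: P cos θ − m g sin θ = 458.9 − 392.2 = 66.67 N; the friction needed to balance this is 66.67 N acting down the slope.
The limit of static friction is μ_s N = 263.5 N.
Since 66.67 N is within the 263.5 N limit, the crate stays put and friction is exactly 66.7 N.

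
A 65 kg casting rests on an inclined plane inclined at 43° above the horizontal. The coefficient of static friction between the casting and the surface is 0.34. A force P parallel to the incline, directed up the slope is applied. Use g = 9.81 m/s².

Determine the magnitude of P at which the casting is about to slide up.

P ≈ 593 N

At impending motion up the slope, friction acts down-slope at its limit: f = μ_s N.
P is parallel to the surface, so N = m g cos θ = 466 N.
Along the incline: P = m g sin θ + μ_s N = 435 + 0.34×466 = 593 N.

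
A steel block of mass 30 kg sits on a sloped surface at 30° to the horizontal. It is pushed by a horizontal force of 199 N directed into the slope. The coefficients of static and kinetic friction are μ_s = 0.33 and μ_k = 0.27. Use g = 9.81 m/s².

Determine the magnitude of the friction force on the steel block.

The horizontal push has a component P sin θ into the surface, so N = m g cos θ + P sin θ = 254.9 + 99.5 = 354.4 N.
Parallel to the incline: P cos θ − m g sin θ = 172.3 − 147.1 = 25.19 N; the friction needed to balance this is 25.19 N acting down the slope.
The limit of static friction is μ_s N = 116.9 N.
Since 25.19 N is within the 116.9 N limit, the steel block stays put and friction is exactly 25.2 N.

f ≈ 25.2 N (down the incline)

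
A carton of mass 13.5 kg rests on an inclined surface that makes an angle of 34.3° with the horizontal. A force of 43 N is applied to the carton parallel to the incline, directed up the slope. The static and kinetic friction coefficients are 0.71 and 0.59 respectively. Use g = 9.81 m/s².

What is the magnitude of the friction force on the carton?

Perpendicular to the surface, N = m g cos θ = 13.5·9.81·cos 34.3° = 109.4 N.
The friction needed for equilibrium is m g sin θ − P = 74.63 − 43 = 31.63 N, measured positive up-slope.
Static friction can supply at most μ_s N = 77.68 N.
Since |31.63| ≤ 77.68 N, static friction is sufficient; f equals the required value, not μ_s N.

f ≈ 31.6 N (up the incline)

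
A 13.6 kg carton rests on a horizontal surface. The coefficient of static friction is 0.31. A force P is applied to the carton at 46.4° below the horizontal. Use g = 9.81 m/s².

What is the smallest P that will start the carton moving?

P ≈ 88.9 N

N = m g + P sin α (the push presses the carton into the horizontal surface).
At impending slip, P cos α = μ_s N = μ_s (m g + P sin α).
Solving: P (cos α − μ_s sin α) = μ_s m g → P = 0.31×133/(cos 46.4° − 0.31 sin 46.4°) = 41.4/0.4651 = 88.9 N.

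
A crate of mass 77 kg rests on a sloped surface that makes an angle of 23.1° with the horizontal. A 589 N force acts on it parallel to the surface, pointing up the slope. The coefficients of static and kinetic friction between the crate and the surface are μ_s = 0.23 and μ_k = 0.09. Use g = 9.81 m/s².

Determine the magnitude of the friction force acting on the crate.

f ≈ 62.5 N (down the incline)

The normal reaction is N = m g cos θ = 694.8 N.
The friction needed for equilibrium is m g sin θ − P = 296.4 − 589 = -292.6 N, measured positive up-slope.
Maximum static friction available: μ_s N = 0.23 × 694.8 = 159.8 N.
|-292.6| exceeds 159.8 N, so the crate slips up-slope; friction is kinetic, f = μ_k N = 0.09×694.8 = 62.5 N.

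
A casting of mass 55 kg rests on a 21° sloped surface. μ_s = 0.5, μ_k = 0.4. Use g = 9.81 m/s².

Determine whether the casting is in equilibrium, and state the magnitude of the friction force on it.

f ≈ 193 N

N = m g cos θ = 504 N.
Down-slope weight component: m g sin θ = 193 N.
μ_s N = 252 N.
193 ≤ 252 N, so it stays put; friction = 193 N.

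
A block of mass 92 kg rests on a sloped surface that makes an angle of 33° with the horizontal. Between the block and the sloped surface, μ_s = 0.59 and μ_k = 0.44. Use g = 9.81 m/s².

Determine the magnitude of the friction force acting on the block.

f ≈ 333 N (up the incline)

The normal reaction is N = m g cos θ = 756.9 N.
For equilibrium along the incline, friction must balance the weight component: f = m g sin θ = 491.5 N up the slope.
The static-friction ceiling is μ_s N = 0.59 × 756.9 = 446.6 N.
Since |491.5| > 446.6 N, static friction cannot hold it; the block slides down the incline and kinetic friction applies: f = μ_k N = 0.44 × 756.9 = 333 N.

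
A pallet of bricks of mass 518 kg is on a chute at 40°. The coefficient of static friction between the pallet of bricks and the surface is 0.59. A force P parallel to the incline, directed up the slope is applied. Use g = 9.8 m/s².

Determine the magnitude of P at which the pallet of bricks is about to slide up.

P ≈ 5560 N

At impending motion up the slope, friction acts down-slope at its limit: f = μ_s N.
P is parallel to the surface, so N = m g cos θ = 3890 N.
Along the incline: P = m g sin θ + μ_s N = 3260 + 0.59×3890 = 5560 N.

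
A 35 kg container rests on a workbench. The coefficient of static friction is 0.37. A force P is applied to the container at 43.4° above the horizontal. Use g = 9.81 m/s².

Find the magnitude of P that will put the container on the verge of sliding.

N = m g − P sin α (the pull lifts the container).
At impending slip, P cos α = μ_s N = μ_s (m g − P sin α).
Solving: P (cos α + μ_s sin α) = μ_s m g → P = 0.37×343/(cos 43.4° + 0.37 sin 43.4°) = 127/0.9808 = 130 N.

P ≈ 130 N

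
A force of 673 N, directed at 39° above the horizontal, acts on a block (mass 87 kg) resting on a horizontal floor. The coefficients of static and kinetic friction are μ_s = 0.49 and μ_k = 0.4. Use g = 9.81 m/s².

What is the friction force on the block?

f ≈ 172 N

N = m g − P sin α = 853.5 − 673×sin 39° = 429.9 N.
Horizontally, friction must balance P cos α = 523 N.
μ_s N = 0.49 × 429.9 = 210.7 N.
The required friction exceeds μ_s N, so the block moves and f = μ_k N = 172 N.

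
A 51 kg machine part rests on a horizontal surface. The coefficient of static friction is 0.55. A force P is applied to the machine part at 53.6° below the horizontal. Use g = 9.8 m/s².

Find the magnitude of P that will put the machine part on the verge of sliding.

P ≈ 1820 N

N = m g + P sin α (the push presses the machine part into the horizontal surface).
At impending slip, P cos α = μ_s N = μ_s (m g + P sin α).
Solving: P (cos α − μ_s sin α) = μ_s m g → P = 0.55×500/(cos 53.6° − 0.55 sin 53.6°) = 275/0.1507 = 1820 N.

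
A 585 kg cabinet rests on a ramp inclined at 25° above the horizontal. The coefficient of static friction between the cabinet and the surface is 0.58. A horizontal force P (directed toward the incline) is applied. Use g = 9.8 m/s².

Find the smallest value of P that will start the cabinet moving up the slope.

At impending motion up the slope, friction acts down-slope at its limit: f = μ_s N.
Perpendicular to the incline: N = m g cos θ + P sin θ.
Along the incline: P cos θ = m g sin θ + μ_s N = m g sin θ + μ_s (m g cos θ + P sin θ).
Solving, P (cos θ − μ_s sin θ) = m g (sin θ + μ_s cos θ), so P = 585×9.8×(sin 25° + 0.58 cos 25°)/(cos 25° − 0.58 sin 25°) = 5730×0.9483/0.6612 = 8220 N.

P ≈ 8220 N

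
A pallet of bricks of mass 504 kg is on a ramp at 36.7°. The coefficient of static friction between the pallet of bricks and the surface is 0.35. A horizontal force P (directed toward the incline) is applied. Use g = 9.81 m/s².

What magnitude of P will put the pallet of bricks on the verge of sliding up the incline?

P ≈ 7330 N

At impending motion up the slope, friction acts down-slope at its limit: f = μ_s N.
Perpendicular to the incline: N = m g cos θ + P sin θ.
Along the incline: P cos θ = m g sin θ + μ_s N = m g sin θ + μ_s (m g cos θ + P sin θ).
Solving, P (cos θ − μ_s sin θ) = m g (sin θ + μ_s cos θ), so P = 504×9.81×(sin 36.7° + 0.35 cos 36.7°)/(cos 36.7° − 0.35 sin 36.7°) = 4940×0.8782/0.5926 = 7330 N.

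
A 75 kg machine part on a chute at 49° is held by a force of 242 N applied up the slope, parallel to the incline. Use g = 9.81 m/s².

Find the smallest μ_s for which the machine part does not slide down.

N = m g cos θ = 482.7 N.
Friction must make up the shortfall along the incline: f = m g sin θ − P = 555.3 − 242 = 313.3 N.
At the threshold f = μ_s N, so μ_s,min = 313.3/482.7 = 0.649.

μ_s,min ≈ 0.649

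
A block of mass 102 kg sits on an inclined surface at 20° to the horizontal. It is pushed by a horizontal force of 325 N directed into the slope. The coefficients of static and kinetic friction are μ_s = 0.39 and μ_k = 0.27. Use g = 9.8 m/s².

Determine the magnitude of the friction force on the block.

f ≈ 36.5 N (up the incline)

Resolve perpendicular to the incline: N = m g cos θ + P sin θ = 102×9.8×cos 20° + 325×sin 20° = 1050 N.
Parallel to the incline: P cos θ − m g sin θ = 305.4 − 341.9 = -36.48 N; the friction needed to balance this is 36.48 N acting up the slope.
Maximum static friction: μ_s N = 0.39 × 1050 = 409.7 N.
Since 36.48 N is within the 409.7 N limit, the block stays put and friction is exactly 36.5 N.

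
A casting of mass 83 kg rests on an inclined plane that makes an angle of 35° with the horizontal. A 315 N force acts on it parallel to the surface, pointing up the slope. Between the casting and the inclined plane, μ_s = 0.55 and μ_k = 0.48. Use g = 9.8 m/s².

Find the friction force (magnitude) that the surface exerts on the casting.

f ≈ 152 N (up the incline)

Perpendicular to the surface, N = m g cos θ = 83·9.8·cos 35° = 666.3 N.
The friction needed for equilibrium is m g sin θ − P = 466.5 − 315 = 151.5 N, measured positive up-slope.
Maximum static friction available: μ_s N = 0.55 × 666.3 = 366.5 N.
Since |151.5| ≤ 366.5 N, no slip — friction simply equals what equilibrium demands.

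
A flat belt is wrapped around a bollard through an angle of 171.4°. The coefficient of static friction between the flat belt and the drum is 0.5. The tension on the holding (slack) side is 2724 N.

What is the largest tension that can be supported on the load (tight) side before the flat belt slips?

T_max ≈ 12200 N

At impending slip the capstan equation gives T₂/T₁ = e^{μβ} with β in radians.
β = 171.4° × π/180 = 2.991 rad.
e^{μβ} = e^{0.5×2.991} = 4.463.
T₂ = T₁ · e^{μβ} = 2724 × 4.463 = 12200 N.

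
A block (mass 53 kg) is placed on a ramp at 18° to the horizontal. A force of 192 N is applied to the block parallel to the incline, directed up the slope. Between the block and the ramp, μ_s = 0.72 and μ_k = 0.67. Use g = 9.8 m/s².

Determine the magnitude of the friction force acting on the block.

f ≈ 31.5 N (down the incline)

Normal force: N = m g cos θ = 53 × 9.8 × cos 18° = 494 N.
Parallel to the incline, ΣF = 0 gives f = m g sin θ − P = 160.5 − 192 = -31.5 N (up-slope positive).
Static friction can supply at most μ_s N = 355.7 N.
Since |-31.5| ≤ 355.7 N, the block remains in static equilibrium and friction takes exactly the required value.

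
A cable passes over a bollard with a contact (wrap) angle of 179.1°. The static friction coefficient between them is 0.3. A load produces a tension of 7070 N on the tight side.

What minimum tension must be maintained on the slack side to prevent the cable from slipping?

Capstan equation at impending slip: T_tight/T_slack = e^{μβ}.
β = 179.1° = 3.126 rad; e^{μβ} = e^{0.3×3.126} = 2.554.
T_slack = T_tight / e^{μβ} = 7070 / 2.554 = 2770 N.

T_min ≈ 2770 N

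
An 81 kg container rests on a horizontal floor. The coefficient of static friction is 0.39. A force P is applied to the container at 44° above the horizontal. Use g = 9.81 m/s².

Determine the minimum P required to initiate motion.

P ≈ 313 N

N = m g − P sin α (the pull lifts the container).
At impending slip, P cos α = μ_s N = μ_s (m g − P sin α).
Solving: P (cos α + μ_s sin α) = μ_s m g → P = 0.39×795/(cos 44° + 0.39 sin 44°) = 310/0.9903 = 313 N.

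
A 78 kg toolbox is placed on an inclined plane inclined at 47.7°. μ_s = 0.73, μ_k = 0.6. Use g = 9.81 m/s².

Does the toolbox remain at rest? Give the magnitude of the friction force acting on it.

f ≈ 309 N

N = m g cos θ = 515 N.
Down-slope weight component: m g sin θ = 566 N.
μ_s N = 376 N.
566 > 376 N, so it slides; kinetic friction f = μ_k N = 0.6×515 = 309 N.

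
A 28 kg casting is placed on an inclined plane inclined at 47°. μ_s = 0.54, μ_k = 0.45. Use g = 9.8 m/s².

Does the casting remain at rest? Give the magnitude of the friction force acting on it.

N = m g cos θ = 187 N.
Down-slope weight component: m g sin θ = 201 N.
μ_s N = 101 N.
201 > 101 N, so it slides; kinetic friction f = μ_k N = 0.45×187 = 84.2 N.

f ≈ 84.2 N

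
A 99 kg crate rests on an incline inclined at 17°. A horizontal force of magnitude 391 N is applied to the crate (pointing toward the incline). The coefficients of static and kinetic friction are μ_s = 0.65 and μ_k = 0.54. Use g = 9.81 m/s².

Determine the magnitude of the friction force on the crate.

f ≈ 90 N (down the incline)

The horizontal push has a component P sin θ into the surface, so N = m g cos θ + P sin θ = 928.8 + 114.3 = 1043 N.
Along the incline, the net driving force (taking up-slope positive) is P cos θ − m g sin θ = 373.9 − 283.9 = 89.97 N, so equilibrium requires friction f = -89.97 N (down-slope).
The limit of static friction is μ_s N = 678 N.
|f_req| = 89.97 ≤ 678 N → the crate is in equilibrium; friction equals the required value.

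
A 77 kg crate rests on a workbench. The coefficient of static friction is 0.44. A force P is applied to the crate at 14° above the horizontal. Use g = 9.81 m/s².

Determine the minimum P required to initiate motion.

P ≈ 309 N

N = m g − P sin α (the pull lifts the crate).
At impending slip, P cos α = μ_s N = μ_s (m g − P sin α).
Solving: P (cos α + μ_s sin α) = μ_s m g → P = 0.44×755/(cos 14° + 0.44 sin 14°) = 332/1.077 = 309 N.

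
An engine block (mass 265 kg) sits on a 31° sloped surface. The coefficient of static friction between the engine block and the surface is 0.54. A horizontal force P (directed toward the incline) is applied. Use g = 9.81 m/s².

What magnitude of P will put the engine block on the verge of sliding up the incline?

At impending motion up the slope, friction acts down-slope at its limit: f = μ_s N.
Perpendicular to the incline: N = m g cos θ + P sin θ.
Along the incline: P cos θ = m g sin θ + μ_s N = m g sin θ + μ_s (m g cos θ + P sin θ).
Solving, P (cos θ − μ_s sin θ) = m g (sin θ + μ_s cos θ), so P = 265×9.81×(sin 31° + 0.54 cos 31°)/(cos 31° − 0.54 sin 31°) = 2600×0.9779/0.579 = 4390 N.

P ≈ 4390 N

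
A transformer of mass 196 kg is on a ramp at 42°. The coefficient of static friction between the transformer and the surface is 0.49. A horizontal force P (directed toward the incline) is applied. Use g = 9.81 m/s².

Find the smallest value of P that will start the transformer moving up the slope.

At impending motion up the slope, friction acts down-slope at its limit: f = μ_s N.
Perpendicular to the incline: N = m g cos θ + P sin θ.
Along the incline: P cos θ = m g sin θ + μ_s N = m g sin θ + μ_s (m g cos θ + P sin θ).
Solving, P (cos θ − μ_s sin θ) = m g (sin θ + μ_s cos θ), so P = 196×9.81×(sin 42° + 0.49 cos 42°)/(cos 42° − 0.49 sin 42°) = 1920×1.033/0.4153 = 4780 N.

P ≈ 4780 N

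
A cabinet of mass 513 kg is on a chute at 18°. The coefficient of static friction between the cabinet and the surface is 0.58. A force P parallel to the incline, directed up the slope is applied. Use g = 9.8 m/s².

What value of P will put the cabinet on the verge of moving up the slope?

At impending motion up the slope, friction acts down-slope at its limit: f = μ_s N.
P is parallel to the surface, so N = m g cos θ = 4780 N.
Along the incline: P = m g sin θ + μ_s N = 1550 + 0.58×4780 = 4330 N.

P ≈ 4330 N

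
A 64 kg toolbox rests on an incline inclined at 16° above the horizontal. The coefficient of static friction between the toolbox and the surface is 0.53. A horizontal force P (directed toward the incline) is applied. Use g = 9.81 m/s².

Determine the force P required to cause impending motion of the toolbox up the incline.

At impending motion up the slope, friction acts down-slope at its limit: f = μ_s N.
Perpendicular to the incline: N = m g cos θ + P sin θ.
Along the incline: P cos θ = m g sin θ + μ_s N = m g sin θ + μ_s (m g cos θ + P sin θ).
Solving, P (cos θ − μ_s sin θ) = m g (sin θ + μ_s cos θ), so P = 64×9.81×(sin 16° + 0.53 cos 16°)/(cos 16° − 0.53 sin 16°) = 628×0.7851/0.8152 = 605 N.

P ≈ 605 N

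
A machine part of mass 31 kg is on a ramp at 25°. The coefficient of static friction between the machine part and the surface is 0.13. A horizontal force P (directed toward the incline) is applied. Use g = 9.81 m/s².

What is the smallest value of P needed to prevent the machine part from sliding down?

P_min ≈ 96.4 N

The machine part tends to slide down (tan θ > μ_s), so at the point of impending slip friction acts up-slope at its limit: f = μ_s N.
Perpendicular to the incline: N = m g cos θ + P sin θ.
Along the incline: P cos θ + μ_s N = m g sin θ, i.e. P cos θ + μ_s (m g cos θ + P sin θ) = m g sin θ.
Solving, P (cos θ + μ_s sin θ) = m g (sin θ − μ_s cos θ), so P = 304×0.3048/0.9612 = 96.4 N.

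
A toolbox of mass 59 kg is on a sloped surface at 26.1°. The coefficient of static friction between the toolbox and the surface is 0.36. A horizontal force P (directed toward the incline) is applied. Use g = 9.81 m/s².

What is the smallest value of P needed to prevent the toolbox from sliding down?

The toolbox tends to slide down (tan θ > μ_s), so at the point of impending slip friction acts up-slope at its limit: f = μ_s N.
Perpendicular to the incline: N = m g cos θ + P sin θ.
Along the incline: P cos θ + μ_s N = m g sin θ, i.e. P cos θ + μ_s (m g cos θ + P sin θ) = m g sin θ.
Solving, P (cos θ + μ_s sin θ) = m g (sin θ − μ_s cos θ), so P = 579×0.1166/1.056 = 63.9 N.

P_min ≈ 63.9 N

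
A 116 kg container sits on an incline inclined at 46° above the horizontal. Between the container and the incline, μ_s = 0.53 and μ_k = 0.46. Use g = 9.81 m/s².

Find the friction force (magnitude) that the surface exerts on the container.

f ≈ 364 N (up the incline)

Normal force: N = m g cos θ = 116 × 9.81 × cos 46° = 790.5 N.
Along the slope the weight component is m g sin θ = 818.6 N; friction must supply exactly this, acting up-slope.
The static-friction ceiling is μ_s N = 0.53 × 790.5 = 419 N.
Since |818.6| > 419 N, static friction cannot hold it; the container slides down the incline and kinetic friction applies: f = μ_k N = 0.46 × 790.5 = 364 N.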